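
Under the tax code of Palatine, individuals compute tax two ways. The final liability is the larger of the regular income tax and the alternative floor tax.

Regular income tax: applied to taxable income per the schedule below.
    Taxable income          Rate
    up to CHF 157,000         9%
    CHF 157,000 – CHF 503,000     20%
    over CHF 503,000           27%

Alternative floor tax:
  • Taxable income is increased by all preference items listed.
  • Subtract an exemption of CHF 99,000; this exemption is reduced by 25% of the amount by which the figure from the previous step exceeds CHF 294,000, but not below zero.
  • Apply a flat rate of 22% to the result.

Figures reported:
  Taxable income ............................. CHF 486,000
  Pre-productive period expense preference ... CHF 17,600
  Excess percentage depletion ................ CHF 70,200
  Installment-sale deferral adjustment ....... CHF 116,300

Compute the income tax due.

Regular income tax:
  CHF 157,000 × 9% = CHF 14,130
  CHF 329,000 × 20% = CHF 65,800
  → CHF 79,930

Alternative floor tax:
  Adjusted income: CHF 486,000 + CHF 17,600 + CHF 70,200 + CHF 116,300 = CHF 690,100
  Exemption: 25% × (CHF 690,100 − CHF 294,000) = CHF 99,025 ≥ CHF 99,000, so the exemption is fully phased out
  Base: CHF 690,100 − CHF 0 = CHF 690,100
  CHF 690,100 × 22% = CHF 151,822

CHF 151,822 > CHF 79,930, so the alternative floor tax is the binding amount.

CHF 151,822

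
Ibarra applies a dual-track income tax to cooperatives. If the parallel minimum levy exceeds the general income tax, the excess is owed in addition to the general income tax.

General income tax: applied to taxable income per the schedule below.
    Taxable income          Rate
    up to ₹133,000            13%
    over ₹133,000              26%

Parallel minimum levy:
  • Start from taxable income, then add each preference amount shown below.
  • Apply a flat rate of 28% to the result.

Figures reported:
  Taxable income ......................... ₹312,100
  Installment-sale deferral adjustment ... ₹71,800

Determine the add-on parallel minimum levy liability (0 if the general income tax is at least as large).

₹43,636

General income tax:
  ₹133,000 × 13% = ₹17,290
  ₹179,100 × 26% = ₹46,566
  → ₹63,856

Parallel minimum levy:
  Adjusted income: ₹312,100 + ₹71,800 = ₹383,900
  ₹383,900 × 28% = ₹107,492

Excess of parallel minimum levy over general income tax: ₹107,492 − ₹63,856 = ₹43,636.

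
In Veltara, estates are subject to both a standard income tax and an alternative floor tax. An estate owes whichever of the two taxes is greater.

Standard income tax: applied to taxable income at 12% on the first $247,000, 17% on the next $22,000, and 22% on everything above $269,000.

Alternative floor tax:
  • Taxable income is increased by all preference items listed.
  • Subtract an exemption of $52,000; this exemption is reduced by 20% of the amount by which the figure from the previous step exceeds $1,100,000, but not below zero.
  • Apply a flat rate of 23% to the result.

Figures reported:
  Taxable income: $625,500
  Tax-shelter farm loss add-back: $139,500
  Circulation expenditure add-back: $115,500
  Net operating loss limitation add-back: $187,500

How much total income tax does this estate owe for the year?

Standard income tax:
  $247,000 × 12% = $29,640
  $22,000 × 17% = $3,740
  $356,500 × 22% = $78,430
  → $111,810

Alternative floor tax:
  Adjusted income: $625,500 + $139,500 + $115,500 + $187,500 = $1,068,000
  Exemption: $1,068,000 ≤ $1,100,000, so full $52,000 applies
  Base: $1,068,000 − $52,000 = $1,016,000
  $1,016,000 × 23% = $233,680

$233,680 > $111,810, so the alternative floor tax is the binding amount.

$233,680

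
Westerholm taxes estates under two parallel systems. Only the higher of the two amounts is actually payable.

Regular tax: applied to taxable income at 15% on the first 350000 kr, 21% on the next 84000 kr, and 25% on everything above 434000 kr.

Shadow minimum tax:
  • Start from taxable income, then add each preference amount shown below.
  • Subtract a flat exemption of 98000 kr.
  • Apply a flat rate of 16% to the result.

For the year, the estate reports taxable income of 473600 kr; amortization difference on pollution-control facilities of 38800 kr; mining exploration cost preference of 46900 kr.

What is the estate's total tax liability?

80040 kr

Shadow minimum tax:
  Adjusted income: 473600 kr + 38800 kr + 46900 kr = 559300 kr
  Less exemption 98000 kr → base 461300 kr
  461300 kr × 16% = 73808 kr

Regular tax:
  350000 kr × 15% = 52500 kr
  84000 kr × 21% = 17640 kr
  39600 kr × 25% = 9900 kr
  → 80040 kr

80040 kr > 73808 kr, so the regular tax governs.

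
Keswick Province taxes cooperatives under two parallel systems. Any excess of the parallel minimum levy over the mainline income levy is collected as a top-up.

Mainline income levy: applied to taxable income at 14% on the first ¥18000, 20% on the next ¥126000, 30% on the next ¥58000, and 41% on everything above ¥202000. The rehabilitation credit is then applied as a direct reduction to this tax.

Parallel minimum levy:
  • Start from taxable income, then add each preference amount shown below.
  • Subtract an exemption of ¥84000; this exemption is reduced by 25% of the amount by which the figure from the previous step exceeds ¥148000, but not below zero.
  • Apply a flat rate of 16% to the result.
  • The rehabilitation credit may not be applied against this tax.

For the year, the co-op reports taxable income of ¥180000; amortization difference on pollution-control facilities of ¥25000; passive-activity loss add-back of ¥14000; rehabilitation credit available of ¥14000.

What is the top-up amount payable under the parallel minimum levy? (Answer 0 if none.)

¥0

Parallel minimum levy:
  Adjusted income: ¥180000 + ¥25000 + ¥14000 = ¥219000
  Exemption: ¥84000 − 25% × (¥219000 − ¥148000) = ¥84000 − ¥17750 = ¥66250
  Base: ¥219000 − ¥66250 = ¥152750
  ¥152750 × 16% = ¥24440

Mainline income levy:
  ¥18000 × 14% = ¥2520
  ¥126000 × 20% = ¥25200
  ¥36000 × 30% = ¥10800
  → ¥38520
  Less rehabilitation credit ¥14000 → ¥24520

¥24440 ≤ ¥24520, so no add-on is due.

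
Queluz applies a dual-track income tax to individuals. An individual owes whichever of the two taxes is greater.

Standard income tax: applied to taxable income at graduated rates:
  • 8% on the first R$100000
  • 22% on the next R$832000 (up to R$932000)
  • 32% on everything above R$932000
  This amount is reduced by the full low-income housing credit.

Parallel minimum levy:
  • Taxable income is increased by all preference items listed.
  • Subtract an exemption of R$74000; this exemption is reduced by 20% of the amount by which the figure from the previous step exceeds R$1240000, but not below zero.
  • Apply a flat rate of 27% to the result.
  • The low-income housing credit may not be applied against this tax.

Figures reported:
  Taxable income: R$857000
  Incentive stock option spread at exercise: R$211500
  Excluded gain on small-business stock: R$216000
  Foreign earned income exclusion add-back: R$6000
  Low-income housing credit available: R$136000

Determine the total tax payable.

R$331182

Standard income tax:
  R$100000 × 8% = R$8000
  R$757000 × 22% = R$166540
  → R$174540
  Less low-income housing credit R$136000 → R$38540

Parallel minimum levy:
  Adjusted income: R$857000 + R$211500 + R$216000 + R$6000 = R$1290500
  Exemption: R$74000 − 20% × (R$1290500 − R$1240000) = R$74000 − R$10100 = R$63900
  Base: R$1290500 − R$63900 = R$1226600
  R$1226600 × 27% = R$331182

R$331182 > R$38540, so the parallel minimum levy is the binding amount.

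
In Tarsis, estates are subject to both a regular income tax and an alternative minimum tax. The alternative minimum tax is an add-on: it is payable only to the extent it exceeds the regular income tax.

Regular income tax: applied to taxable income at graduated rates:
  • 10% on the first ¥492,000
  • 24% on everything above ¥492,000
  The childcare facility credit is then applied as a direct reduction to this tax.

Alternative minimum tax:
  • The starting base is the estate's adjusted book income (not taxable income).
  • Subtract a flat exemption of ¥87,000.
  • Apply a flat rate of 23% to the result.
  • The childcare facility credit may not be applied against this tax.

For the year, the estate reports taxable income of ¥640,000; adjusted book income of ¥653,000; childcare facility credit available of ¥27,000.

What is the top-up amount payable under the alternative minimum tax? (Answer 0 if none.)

Regular income tax:
  ¥492,000 × 10% = ¥49,200
  ¥148,000 × 24% = ¥35,520
  → ¥84,720
  Less childcare facility credit ¥27,000 → ¥57,720

Alternative minimum tax:
  Base (adjusted book income): ¥653,000
  Less exemption ¥87,000 → base ¥566,000
  ¥566,000 × 23% = ¥130,180

Excess of alternative minimum tax over regular income tax: ¥130,180 − ¥57,720 = ¥72,460.

¥72,460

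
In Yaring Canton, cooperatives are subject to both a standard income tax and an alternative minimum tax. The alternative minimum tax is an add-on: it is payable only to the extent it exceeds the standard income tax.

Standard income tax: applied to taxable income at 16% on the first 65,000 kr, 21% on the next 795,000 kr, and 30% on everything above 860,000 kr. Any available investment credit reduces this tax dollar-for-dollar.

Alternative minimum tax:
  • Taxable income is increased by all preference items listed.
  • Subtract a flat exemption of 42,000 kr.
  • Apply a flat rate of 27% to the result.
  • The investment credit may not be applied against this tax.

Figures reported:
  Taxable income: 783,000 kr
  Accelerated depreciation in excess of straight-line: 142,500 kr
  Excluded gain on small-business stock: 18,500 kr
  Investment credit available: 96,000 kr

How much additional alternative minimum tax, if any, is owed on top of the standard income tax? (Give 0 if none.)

Standard income tax:
  65,000 kr × 16% = 10,400 kr
  718,000 kr × 21% = 150,780 kr
  → 161,180 kr
  Less investment credit 96,000 kr → 65,180 kr

Alternative minimum tax:
  Adjusted income: 783,000 kr + 142,500 kr + 18,500 kr = 944,000 kr
  Less exemption 42,000 kr → base 902,000 kr
  902,000 kr × 27% = 243,540 kr

Excess of alternative minimum tax over standard income tax: 243,540 kr − 65,180 kr = 178,360 kr.

178,360 kr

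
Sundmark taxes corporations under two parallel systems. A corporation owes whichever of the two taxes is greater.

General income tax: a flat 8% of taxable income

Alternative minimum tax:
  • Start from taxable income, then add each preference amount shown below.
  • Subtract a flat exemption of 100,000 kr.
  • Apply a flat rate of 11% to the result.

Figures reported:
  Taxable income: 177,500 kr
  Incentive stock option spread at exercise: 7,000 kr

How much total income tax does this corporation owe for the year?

General income tax:
  177,500 kr × 8% = 14,200 kr

Alternative minimum tax:
  Adjusted income: 177,500 kr + 7,000 kr = 184,500 kr
  Less exemption 100,000 kr → base 84,500 kr
  84,500 kr × 11% = 9,295 kr

14,200 kr > 9,295 kr, so the general income tax governs.

14,200 kr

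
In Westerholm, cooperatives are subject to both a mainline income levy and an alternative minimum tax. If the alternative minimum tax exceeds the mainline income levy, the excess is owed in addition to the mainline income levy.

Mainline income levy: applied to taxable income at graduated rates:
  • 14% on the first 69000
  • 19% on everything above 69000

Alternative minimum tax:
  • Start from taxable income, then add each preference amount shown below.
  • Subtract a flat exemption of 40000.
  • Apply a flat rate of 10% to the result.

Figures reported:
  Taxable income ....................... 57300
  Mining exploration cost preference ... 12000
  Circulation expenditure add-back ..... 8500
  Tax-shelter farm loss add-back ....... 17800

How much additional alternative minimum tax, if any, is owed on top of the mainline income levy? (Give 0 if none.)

0

Alternative minimum tax:
  Adjusted income: 57300 + 12000 + 8500 + 17800 = 95600
  Less exemption 40000 → base 55600
  55600 × 10% = 5560

Mainline income levy:
  57300 × 14% = 8022

5560 ≤ 8022, so no add-on is due.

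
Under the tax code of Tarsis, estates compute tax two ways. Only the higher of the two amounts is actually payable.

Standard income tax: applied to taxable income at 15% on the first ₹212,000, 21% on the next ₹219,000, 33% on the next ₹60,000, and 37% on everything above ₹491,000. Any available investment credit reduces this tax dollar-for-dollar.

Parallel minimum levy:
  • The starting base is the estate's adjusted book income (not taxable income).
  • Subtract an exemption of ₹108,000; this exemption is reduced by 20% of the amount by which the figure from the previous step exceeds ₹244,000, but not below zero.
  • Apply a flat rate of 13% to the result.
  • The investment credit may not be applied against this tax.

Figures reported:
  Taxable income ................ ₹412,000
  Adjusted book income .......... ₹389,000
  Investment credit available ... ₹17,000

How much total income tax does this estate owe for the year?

Parallel minimum levy:
  Base (adjusted book income): ₹389,000
  Exemption: ₹108,000 − 20% × (₹389,000 − ₹244,000) = ₹108,000 − ₹29,000 = ₹79,000
  Base: ₹389,000 − ₹79,000 = ₹310,000
  ₹310,000 × 13% = ₹40,300

Standard income tax:
  ₹212,000 × 15% = ₹31,800
  ₹200,000 × 21% = ₹42,000
  → ₹73,800
  Less investment credit ₹17,000 → ₹56,800

₹56,800 > ₹40,300, so the standard income tax governs.

₹56,800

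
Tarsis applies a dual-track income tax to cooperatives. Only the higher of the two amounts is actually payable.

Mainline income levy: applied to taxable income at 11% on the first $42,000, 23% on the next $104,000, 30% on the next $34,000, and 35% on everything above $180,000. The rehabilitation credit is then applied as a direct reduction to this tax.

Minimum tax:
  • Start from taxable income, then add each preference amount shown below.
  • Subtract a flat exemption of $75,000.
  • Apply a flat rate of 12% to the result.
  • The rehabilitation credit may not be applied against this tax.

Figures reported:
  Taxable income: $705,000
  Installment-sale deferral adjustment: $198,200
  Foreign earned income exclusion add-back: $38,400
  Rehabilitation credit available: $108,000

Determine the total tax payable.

Mainline income levy:
  $42,000 × 11% = $4,620
  $104,000 × 23% = $23,920
  $34,000 × 30% = $10,200
  $525,000 × 35% = $183,750
  → $222,490
  Less rehabilitation credit $108,000 → $114,490

Minimum tax:
  Adjusted income: $705,000 + $198,200 + $38,400 = $941,600
  Less exemption $75,000 → base $866,600
  $866,600 × 12% = $103,992

$114,490 > $103,992, so the mainline income levy governs.

$114,490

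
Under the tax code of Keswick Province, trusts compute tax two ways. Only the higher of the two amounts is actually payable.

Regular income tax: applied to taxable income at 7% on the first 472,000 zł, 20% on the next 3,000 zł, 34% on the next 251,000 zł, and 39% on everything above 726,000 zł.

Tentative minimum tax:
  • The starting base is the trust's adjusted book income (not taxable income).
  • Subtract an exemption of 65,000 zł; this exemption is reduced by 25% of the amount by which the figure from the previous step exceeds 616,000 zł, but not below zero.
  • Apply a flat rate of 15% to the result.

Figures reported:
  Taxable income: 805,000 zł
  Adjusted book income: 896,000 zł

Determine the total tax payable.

149,790 zł

Regular income tax:
  472,000 zł × 7% = 33,040 zł
  3,000 zł × 20% = 600 zł
  251,000 zł × 34% = 85,340 zł
  79,000 zł × 39% = 30,810 zł
  → 149,790 zł

Tentative minimum tax:
  Base (adjusted book income): 896,000 zł
  Exemption: 25% × (896,000 zł − 616,000 zł) = 70,000 zł ≥ 65,000 zł, so the exemption is fully phased out
  Base: 896,000 zł − 0 zł = 896,000 zł
  896,000 zł × 15% = 134,400 zł

149,790 zł > 134,400 zł, so the regular income tax governs.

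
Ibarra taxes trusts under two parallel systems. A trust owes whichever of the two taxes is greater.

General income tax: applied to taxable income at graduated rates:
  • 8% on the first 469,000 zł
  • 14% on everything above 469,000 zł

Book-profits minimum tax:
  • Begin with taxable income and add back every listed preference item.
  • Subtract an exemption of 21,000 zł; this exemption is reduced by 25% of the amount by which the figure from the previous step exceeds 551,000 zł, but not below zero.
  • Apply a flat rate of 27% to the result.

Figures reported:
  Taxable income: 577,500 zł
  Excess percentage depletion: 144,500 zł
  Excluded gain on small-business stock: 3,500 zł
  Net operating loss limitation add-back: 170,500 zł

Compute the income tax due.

241,920 zł

General income tax:
  469,000 zł × 8% = 37,520 zł
  108,500 zł × 14% = 15,190 zł
  → 52,710 zł

Book-profits minimum tax:
  Adjusted income: 577,500 zł + 144,500 zł + 3,500 zł + 170,500 zł = 896,000 zł
  Exemption: 25% × (896,000 zł − 551,000 zł) = 86,250 zł ≥ 21,000 zł, so the exemption is fully phased out
  Base: 896,000 zł − 0 zł = 896,000 zł
  896,000 zł × 27% = 241,920 zł

241,920 zł > 52,710 zł, so the book-profits minimum tax is the binding amount.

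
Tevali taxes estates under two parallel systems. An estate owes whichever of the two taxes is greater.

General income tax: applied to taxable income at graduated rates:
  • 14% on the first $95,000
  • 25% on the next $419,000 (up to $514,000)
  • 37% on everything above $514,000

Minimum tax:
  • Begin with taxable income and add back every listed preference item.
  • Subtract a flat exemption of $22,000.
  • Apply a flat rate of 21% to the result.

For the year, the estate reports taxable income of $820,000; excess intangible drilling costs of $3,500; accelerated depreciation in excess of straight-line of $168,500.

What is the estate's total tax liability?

Minimum tax:
  Adjusted income: $820,000 + $3,500 + $168,500 = $992,000
  Less exemption $22,000 → base $970,000
  $970,000 × 21% = $203,700

General income tax:
  $95,000 × 14% = $13,300
  $419,000 × 25% = $104,750
  $306,000 × 37% = $113,220
  → $231,270

$231,270 > $203,700, so the general income tax governs.

$231,270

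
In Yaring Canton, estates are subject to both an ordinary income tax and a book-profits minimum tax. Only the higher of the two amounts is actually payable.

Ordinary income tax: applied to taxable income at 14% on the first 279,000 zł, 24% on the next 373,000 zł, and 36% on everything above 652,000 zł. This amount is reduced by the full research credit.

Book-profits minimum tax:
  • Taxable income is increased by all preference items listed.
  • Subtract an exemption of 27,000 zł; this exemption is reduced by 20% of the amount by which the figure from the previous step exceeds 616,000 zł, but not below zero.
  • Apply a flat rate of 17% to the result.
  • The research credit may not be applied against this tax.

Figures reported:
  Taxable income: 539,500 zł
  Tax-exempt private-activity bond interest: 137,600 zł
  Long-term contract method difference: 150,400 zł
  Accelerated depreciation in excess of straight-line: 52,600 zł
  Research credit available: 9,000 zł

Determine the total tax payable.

Ordinary income tax:
  279,000 zł × 14% = 39,060 zł
  260,500 zł × 24% = 62,520 zł
  → 101,580 zł
  Less research credit 9,000 zł → 92,580 zł

Book-profits minimum tax:
  Adjusted income: 539,500 zł + 137,600 zł + 150,400 zł + 52,600 zł = 880,100 zł
  Exemption: 20% × (880,100 zł − 616,000 zł) = 52,820 zł ≥ 27,000 zł, so the exemption is fully phased out
  Base: 880,100 zł − 0 zł = 880,100 zł
  880,100 zł × 17% = 149,617 zł

149,617 zł > 92,580 zł, so the book-profits minimum tax is the binding amount.

149,617 zł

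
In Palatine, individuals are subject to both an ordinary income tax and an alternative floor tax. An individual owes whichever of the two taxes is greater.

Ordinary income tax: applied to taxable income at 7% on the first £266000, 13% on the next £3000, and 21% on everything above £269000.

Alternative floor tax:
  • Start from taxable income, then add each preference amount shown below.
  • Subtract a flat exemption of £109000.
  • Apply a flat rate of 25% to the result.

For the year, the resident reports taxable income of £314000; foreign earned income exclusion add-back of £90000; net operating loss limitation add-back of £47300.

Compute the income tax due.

£85575

Ordinary income tax:
  £266000 × 7% = £18620
  £3000 × 13% = £390
  £45000 × 21% = £9450
  → £28460

Alternative floor tax:
  Adjusted income: £314000 + £90000 + £47300 = £451300
  Less exemption £109000 → base £342300
  £342300 × 25% = £85575

£85575 > £28460, so the alternative floor tax is the binding amount.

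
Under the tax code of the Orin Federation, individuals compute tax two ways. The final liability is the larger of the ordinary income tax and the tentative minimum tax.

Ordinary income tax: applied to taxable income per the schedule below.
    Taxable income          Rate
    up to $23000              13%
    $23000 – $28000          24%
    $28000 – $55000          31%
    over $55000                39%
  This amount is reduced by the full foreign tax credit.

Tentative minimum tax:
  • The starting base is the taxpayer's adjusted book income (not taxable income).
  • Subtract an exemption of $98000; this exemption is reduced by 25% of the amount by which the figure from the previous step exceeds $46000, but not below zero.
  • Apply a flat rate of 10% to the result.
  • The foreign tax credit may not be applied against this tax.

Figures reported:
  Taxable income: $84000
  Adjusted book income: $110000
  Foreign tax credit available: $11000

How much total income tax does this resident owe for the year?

$12870

Ordinary income tax:
  $23000 × 13% = $2990
  $5000 × 24% = $1200
  $27000 × 31% = $8370
  $29000 × 39% = $11310
  → $23870
  Less foreign tax credit $11000 → $12870

Tentative minimum tax:
  Base (adjusted book income): $110000
  Exemption: $98000 − 25% × ($110000 − $46000) = $98000 − $16000 = $82000
  Base: $110000 − $82000 = $28000
  $28000 × 10% = $2800

$12870 > $2800, so the ordinary income tax governs.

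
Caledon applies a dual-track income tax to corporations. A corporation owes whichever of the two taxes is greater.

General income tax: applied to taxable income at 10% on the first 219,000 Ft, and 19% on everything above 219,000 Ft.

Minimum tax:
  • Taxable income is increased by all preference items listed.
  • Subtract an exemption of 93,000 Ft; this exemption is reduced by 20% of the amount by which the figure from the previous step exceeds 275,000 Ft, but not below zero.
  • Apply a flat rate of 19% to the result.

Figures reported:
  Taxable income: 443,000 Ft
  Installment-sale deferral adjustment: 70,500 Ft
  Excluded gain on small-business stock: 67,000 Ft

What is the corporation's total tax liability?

Minimum tax:
  Adjusted income: 443,000 Ft + 70,500 Ft + 67,000 Ft = 580,500 Ft
  Exemption: 93,000 Ft − 20% × (580,500 Ft − 275,000 Ft) = 93,000 Ft − 61,100 Ft = 31,900 Ft
  Base: 580,500 Ft − 31,900 Ft = 548,600 Ft
  548,600 Ft × 19% = 104,234 Ft

General income tax:
  219,000 Ft × 10% = 21,900 Ft
  224,000 Ft × 19% = 42,560 Ft
  → 64,460 Ft

104,234 Ft > 64,460 Ft, so the minimum tax is the binding amount.

104,234 Ft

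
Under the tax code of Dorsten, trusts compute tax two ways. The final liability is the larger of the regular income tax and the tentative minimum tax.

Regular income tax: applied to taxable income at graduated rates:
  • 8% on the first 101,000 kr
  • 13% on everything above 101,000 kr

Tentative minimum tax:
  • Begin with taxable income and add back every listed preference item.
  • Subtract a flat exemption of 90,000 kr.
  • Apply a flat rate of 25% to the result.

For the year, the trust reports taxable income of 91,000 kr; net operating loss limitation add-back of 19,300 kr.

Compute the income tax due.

7,280 kr

Tentative minimum tax:
  Adjusted income: 91,000 kr + 19,300 kr = 110,300 kr
  Less exemption 90,000 kr → base 20,300 kr
  20,300 kr × 25% = 5,075 kr

Regular income tax:
  91,000 kr × 8% = 7,280 kr

7,280 kr > 5,075 kr, so the regular income tax governs.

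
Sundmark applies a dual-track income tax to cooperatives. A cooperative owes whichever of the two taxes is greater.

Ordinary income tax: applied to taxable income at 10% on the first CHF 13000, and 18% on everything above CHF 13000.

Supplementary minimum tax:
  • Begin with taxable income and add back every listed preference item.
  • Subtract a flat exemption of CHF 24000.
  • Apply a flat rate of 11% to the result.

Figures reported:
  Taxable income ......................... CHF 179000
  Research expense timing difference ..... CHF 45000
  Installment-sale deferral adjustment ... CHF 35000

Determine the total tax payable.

CHF 31180

Supplementary minimum tax:
  Adjusted income: CHF 179000 + CHF 45000 + CHF 35000 = CHF 259000
  Less exemption CHF 24000 → base CHF 235000
  CHF 235000 × 11% = CHF 25850

Ordinary income tax:
  CHF 13000 × 10% = CHF 1300
  CHF 166000 × 18% = CHF 29880
  → CHF 31180

CHF 31180 > CHF 25850, so the ordinary income tax governs.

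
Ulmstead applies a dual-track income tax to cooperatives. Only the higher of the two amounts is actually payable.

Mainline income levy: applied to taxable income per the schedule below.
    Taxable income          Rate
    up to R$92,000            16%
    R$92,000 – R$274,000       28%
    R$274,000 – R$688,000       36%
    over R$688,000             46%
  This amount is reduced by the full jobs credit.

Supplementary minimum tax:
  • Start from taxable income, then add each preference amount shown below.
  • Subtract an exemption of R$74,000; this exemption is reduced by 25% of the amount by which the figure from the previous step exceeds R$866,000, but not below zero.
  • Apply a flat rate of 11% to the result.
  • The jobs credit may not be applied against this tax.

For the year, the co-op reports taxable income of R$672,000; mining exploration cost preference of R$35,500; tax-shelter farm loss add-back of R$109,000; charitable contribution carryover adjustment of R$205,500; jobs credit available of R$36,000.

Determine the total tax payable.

Supplementary minimum tax:
  Adjusted income: R$672,000 + R$35,500 + R$109,000 + R$205,500 = R$1,022,000
  Exemption: R$74,000 − 25% × (R$1,022,000 − R$866,000) = R$74,000 − R$39,000 = R$35,000
  Base: R$1,022,000 − R$35,000 = R$987,000
  R$987,000 × 11% = R$108,570

Mainline income levy:
  R$92,000 × 16% = R$14,720
  R$182,000 × 28% = R$50,960
  R$398,000 × 36% = R$143,280
  → R$208,960
  Less jobs credit R$36,000 → R$172,960

R$172,960 > R$108,570, so the mainline income levy governs.

R$172,960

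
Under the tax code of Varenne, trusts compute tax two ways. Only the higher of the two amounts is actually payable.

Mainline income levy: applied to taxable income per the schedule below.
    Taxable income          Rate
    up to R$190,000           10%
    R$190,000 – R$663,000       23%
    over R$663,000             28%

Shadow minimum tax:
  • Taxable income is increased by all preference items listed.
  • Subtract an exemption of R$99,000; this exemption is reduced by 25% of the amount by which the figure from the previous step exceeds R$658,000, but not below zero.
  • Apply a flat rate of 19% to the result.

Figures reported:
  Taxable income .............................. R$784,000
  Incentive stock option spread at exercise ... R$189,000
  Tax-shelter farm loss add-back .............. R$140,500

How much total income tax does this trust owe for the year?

Mainline income levy:
  R$190,000 × 10% = R$19,000
  R$473,000 × 23% = R$108,790
  R$121,000 × 28% = R$33,880
  → R$161,670

Shadow minimum tax:
  Adjusted income: R$784,000 + R$189,000 + R$140,500 = R$1,113,500
  Exemption: 25% × (R$1,113,500 − R$658,000) = R$113,875 ≥ R$99,000, so the exemption is fully phased out
  Base: R$1,113,500 − R$0 = R$1,113,500
  R$1,113,500 × 19% = R$211,565

R$211,565 > R$161,670, so the shadow minimum tax is the binding amount.

R$211,565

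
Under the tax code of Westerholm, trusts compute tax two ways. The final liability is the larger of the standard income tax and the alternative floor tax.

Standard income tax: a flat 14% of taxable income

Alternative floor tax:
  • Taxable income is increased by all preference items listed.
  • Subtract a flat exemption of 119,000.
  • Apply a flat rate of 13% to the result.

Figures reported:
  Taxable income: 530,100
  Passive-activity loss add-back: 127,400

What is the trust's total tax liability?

Standard income tax:
  530,100 × 14% = 74,214

Alternative floor tax:
  Adjusted income: 530,100 + 127,400 = 657,500
  Less exemption 119,000 → base 538,500
  538,500 × 13% = 70,005

74,214 > 70,005, so the standard income tax governs.

74,214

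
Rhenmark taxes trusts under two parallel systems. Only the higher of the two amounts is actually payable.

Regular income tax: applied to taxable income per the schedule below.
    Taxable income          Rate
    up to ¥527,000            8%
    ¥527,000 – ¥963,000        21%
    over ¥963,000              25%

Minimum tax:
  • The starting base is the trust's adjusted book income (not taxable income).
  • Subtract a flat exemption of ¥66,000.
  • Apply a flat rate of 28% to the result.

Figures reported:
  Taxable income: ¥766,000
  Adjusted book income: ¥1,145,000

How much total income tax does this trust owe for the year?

¥302,120

Minimum tax:
  Base (adjusted book income): ¥1,145,000
  Less exemption ¥66,000 → base ¥1,079,000
  ¥1,079,000 × 28% = ¥302,120

Regular income tax:
  ¥527,000 × 8% = ¥42,160
  ¥239,000 × 21% = ¥50,190
  → ¥92,350

¥302,120 > ¥92,350, so the minimum tax is the binding amount.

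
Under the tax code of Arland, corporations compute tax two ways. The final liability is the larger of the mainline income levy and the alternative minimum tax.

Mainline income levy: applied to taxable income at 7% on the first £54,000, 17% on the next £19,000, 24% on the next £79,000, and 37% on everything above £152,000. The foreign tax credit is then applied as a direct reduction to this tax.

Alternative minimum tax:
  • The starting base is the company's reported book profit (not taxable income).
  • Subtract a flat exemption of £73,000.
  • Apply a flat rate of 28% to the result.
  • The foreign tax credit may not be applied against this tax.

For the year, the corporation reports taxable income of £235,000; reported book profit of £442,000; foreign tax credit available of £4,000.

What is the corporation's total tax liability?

£103,320

Alternative minimum tax:
  Base (reported book profit): £442,000
  Less exemption £73,000 → base £369,000
  £369,000 × 28% = £103,320

Mainline income levy:
  £54,000 × 7% = £3,780
  £19,000 × 17% = £3,230
  £79,000 × 24% = £18,960
  £83,000 × 37% = £30,710
  → £56,680
  Less foreign tax credit £4,000 → £52,680

£103,320 > £52,680, so the alternative minimum tax is the binding amount.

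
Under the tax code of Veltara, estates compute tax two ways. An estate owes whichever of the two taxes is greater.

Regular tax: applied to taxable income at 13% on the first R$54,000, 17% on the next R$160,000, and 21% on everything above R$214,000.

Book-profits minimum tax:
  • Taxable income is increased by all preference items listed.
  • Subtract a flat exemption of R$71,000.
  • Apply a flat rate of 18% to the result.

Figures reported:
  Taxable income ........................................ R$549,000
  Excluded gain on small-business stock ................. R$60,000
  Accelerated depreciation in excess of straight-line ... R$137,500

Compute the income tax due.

Book-profits minimum tax:
  Adjusted income: R$549,000 + R$60,000 + R$137,500 = R$746,500
  Less exemption R$71,000 → base R$675,500
  R$675,500 × 18% = R$121,590

Regular tax:
  R$54,000 × 13% = R$7,020
  R$160,000 × 17% = R$27,200
  R$335,000 × 21% = R$70,350
  → R$104,570

R$121,590 > R$104,570, so the book-profits minimum tax is the binding amount.

R$121,590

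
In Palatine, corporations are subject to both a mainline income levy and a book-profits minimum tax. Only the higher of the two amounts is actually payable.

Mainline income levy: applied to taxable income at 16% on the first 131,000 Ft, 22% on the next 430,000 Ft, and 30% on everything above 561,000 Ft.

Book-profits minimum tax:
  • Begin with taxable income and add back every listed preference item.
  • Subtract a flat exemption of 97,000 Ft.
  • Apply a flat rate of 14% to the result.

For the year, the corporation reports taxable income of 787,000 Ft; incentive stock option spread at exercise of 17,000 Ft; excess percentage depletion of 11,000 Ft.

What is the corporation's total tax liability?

Mainline income levy:
  131,000 Ft × 16% = 20,960 Ft
  430,000 Ft × 22% = 94,600 Ft
  226,000 Ft × 30% = 67,800 Ft
  → 183,360 Ft

Book-profits minimum tax:
  Adjusted income: 787,000 Ft + 17,000 Ft + 11,000 Ft = 815,000 Ft
  Less exemption 97,000 Ft → base 718,000 Ft
  718,000 Ft × 14% = 100,520 Ft

183,360 Ft > 100,520 Ft, so the mainline income levy governs.

183,360 Ft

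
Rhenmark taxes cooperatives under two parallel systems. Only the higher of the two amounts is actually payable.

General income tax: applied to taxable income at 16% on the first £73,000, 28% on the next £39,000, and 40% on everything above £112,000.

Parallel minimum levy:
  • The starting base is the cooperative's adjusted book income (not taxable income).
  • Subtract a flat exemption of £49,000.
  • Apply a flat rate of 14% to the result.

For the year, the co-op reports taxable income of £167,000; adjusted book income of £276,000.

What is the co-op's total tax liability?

£44,600

General income tax:
  £73,000 × 16% = £11,680
  £39,000 × 28% = £10,920
  £55,000 × 40% = £22,000
  → £44,600

Parallel minimum levy:
  Base (adjusted book income): £276,000
  Less exemption £49,000 → base £227,000
  £227,000 × 14% = £31,780

£44,600 > £31,780, so the general income tax governs.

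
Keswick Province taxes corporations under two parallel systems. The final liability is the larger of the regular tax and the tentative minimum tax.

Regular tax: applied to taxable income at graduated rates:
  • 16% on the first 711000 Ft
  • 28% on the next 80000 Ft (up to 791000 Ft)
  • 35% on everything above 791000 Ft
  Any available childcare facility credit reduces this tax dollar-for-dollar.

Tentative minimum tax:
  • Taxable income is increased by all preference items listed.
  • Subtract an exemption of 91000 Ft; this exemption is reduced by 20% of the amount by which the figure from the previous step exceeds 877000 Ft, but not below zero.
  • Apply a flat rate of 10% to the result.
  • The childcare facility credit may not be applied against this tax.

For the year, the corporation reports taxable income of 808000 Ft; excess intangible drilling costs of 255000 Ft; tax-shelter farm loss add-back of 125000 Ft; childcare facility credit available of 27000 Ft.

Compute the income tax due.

115920 Ft

Regular tax:
  711000 Ft × 16% = 113760 Ft
  80000 Ft × 28% = 22400 Ft
  17000 Ft × 35% = 5950 Ft
  → 142110 Ft
  Less childcare facility credit 27000 Ft → 115110 Ft

Tentative minimum tax:
  Adjusted income: 808000 Ft + 255000 Ft + 125000 Ft = 1188000 Ft
  Exemption: 91000 Ft − 20% × (1188000 Ft − 877000 Ft) = 91000 Ft − 62200 Ft = 28800 Ft
  Base: 1188000 Ft − 28800 Ft = 1159200 Ft
  1159200 Ft × 10% = 115920 Ft

115920 Ft > 115110 Ft, so the tentative minimum tax is the binding amount.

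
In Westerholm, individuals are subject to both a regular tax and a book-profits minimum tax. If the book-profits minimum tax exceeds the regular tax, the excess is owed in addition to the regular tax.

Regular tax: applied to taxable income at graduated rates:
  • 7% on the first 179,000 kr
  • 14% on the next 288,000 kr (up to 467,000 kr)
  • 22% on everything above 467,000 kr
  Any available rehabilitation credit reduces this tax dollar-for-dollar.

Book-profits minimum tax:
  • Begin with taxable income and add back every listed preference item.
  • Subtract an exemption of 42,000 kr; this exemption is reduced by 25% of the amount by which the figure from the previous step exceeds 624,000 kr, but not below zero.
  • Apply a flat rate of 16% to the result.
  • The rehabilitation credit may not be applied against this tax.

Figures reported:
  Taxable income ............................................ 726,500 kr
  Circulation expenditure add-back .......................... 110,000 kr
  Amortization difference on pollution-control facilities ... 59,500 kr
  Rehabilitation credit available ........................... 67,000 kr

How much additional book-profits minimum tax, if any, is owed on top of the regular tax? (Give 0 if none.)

Book-profits minimum tax:
  Adjusted income: 726,500 kr + 110,000 kr + 59,500 kr = 896,000 kr
  Exemption: 25% × (896,000 kr − 624,000 kr) = 68,000 kr ≥ 42,000 kr, so the exemption is fully phased out
  Base: 896,000 kr − 0 kr = 896,000 kr
  896,000 kr × 16% = 143,360 kr

Regular tax:
  179,000 kr × 7% = 12,530 kr
  288,000 kr × 14% = 40,320 kr
  259,500 kr × 22% = 57,090 kr
  → 109,940 kr
  Less rehabilitation credit 67,000 kr → 42,940 kr

Excess of book-profits minimum tax over regular tax: 143,360 kr − 42,940 kr = 100,420 kr.

100,420 kr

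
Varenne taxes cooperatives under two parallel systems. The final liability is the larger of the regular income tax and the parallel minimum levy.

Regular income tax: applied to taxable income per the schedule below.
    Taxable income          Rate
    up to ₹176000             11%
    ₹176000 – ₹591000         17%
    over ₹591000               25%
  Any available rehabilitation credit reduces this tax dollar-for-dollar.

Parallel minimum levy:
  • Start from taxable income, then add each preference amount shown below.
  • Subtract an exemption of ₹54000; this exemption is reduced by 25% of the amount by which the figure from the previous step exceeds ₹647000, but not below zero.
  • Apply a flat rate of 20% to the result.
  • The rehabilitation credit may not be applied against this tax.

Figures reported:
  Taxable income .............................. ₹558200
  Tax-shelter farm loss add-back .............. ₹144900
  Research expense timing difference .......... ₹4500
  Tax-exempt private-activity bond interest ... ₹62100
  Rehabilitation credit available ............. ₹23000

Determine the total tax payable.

Parallel minimum levy:
  Adjusted income: ₹558200 + ₹144900 + ₹4500 + ₹62100 = ₹769700
  Exemption: ₹54000 − 25% × (₹769700 − ₹647000) = ₹54000 − ₹30675 = ₹23325
  Base: ₹769700 − ₹23325 = ₹746375
  ₹746375 × 20% = ₹149275

Regular income tax:
  ₹176000 × 11% = ₹19360
  ₹382200 × 17% = ₹64974
  → ₹84334
  Less rehabilitation credit ₹23000 → ₹61334

₹149275 > ₹61334, so the parallel minimum levy is the binding amount.

₹149275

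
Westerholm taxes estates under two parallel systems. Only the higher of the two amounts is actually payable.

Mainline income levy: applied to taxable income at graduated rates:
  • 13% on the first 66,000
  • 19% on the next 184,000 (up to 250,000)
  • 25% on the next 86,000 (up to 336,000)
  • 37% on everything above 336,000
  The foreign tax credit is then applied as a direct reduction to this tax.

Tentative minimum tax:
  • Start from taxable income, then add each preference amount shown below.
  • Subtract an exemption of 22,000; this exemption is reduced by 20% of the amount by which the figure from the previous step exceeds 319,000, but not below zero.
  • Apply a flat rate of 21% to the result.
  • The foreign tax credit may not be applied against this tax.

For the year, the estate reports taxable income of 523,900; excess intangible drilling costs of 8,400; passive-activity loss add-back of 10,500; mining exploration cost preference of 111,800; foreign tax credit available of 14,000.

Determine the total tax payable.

137,466

Mainline income levy:
  66,000 × 13% = 8,580
  184,000 × 19% = 34,960
  86,000 × 25% = 21,500
  187,900 × 37% = 69,523
  → 134,563
  Less foreign tax credit 14,000 → 120,563

Tentative minimum tax:
  Adjusted income: 523,900 + 8,400 + 10,500 + 111,800 = 654,600
  Exemption: 20% × (654,600 − 319,000) = 67,120 ≥ 22,000, so the exemption is fully phased out
  Base: 654,600 − 0 = 654,600
  654,600 × 21% = 137,466

137,466 > 120,563, so the tentative minimum tax is the binding amount.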